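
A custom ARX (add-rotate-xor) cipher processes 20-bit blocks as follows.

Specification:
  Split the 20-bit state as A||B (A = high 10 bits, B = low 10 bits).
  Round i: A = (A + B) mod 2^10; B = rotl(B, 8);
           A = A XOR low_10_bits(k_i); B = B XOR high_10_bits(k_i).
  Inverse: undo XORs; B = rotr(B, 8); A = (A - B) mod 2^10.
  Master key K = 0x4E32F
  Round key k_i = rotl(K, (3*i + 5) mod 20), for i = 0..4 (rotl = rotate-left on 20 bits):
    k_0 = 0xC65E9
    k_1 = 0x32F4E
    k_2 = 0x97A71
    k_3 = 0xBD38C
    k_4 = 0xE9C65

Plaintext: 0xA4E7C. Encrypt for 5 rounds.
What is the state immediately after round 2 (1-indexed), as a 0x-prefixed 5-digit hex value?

s_0 = plaintext = 0xA4E7C
s_1 = Round(s_0, k_0) = 0x39B86
s_2 = Round(s_1, k_1) = 0xC8A2A
s_3 = Round(s_2, k_2) = 0xCF4D4
s_4 = Round(s_3, k_3) = 0xE76C1
s_5 = Round(s_4, k_4) = 0x8EE17

0xC8A2A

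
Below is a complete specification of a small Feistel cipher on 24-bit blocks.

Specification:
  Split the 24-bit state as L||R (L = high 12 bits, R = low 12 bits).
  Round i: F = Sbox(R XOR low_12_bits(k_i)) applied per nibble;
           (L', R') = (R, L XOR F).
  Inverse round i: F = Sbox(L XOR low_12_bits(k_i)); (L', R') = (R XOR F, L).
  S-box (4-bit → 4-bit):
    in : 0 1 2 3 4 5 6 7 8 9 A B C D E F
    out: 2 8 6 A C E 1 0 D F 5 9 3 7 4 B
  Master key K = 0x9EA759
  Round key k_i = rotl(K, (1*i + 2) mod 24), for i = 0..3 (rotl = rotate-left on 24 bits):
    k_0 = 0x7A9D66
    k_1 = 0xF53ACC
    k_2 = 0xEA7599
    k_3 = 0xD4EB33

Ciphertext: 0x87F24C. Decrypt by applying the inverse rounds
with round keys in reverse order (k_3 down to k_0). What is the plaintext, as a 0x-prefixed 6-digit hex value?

0x635629

s_0 = ciphertext = 0x87F24C
s_1 = InvRound(s_0, k_3) = 0x88F87F
s_2 = InvRound(s_1, k_2) = 0xFFE88F
s_3 = InvRound(s_2, k_1) = 0x629FFE
s_4 = InvRound(s_3, k_0) = 0x635629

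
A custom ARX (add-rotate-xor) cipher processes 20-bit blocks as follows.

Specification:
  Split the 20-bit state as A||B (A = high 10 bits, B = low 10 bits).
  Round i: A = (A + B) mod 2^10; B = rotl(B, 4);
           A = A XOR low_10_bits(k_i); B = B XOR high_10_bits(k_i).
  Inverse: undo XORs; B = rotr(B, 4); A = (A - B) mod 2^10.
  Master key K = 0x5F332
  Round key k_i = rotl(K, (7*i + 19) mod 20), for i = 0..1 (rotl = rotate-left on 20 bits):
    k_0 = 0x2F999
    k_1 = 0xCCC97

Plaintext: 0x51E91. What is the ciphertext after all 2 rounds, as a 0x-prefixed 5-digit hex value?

s_0 = plaintext = 0x51E91
s_1 = Round(s_0, k_0) = 0x905A4
s_2 = Round(s_1, k_1) = 0xDC975

0xDC975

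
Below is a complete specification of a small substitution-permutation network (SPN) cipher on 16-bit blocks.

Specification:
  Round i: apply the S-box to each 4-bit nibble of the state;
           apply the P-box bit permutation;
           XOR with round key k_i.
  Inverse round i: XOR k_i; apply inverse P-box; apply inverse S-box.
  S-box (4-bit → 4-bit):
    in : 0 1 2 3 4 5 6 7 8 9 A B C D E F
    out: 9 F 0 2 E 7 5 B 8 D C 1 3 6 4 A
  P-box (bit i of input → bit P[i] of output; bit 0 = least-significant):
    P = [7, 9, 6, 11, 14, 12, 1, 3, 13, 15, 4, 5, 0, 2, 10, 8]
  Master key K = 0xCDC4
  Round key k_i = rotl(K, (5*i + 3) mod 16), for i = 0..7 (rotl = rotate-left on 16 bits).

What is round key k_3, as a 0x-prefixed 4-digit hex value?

0x3713

K = 0xCDC4
k_0 = rotl(K, (5*0+3) mod 16) = rotl(K, 3) = 0x6E26
k_1 = rotl(K, (5*1+3) mod 16) = rotl(K, 8) = 0xC4CD
k_2 = rotl(K, (5*2+3) mod 16) = rotl(K, 13) = 0x99B8
k_3 = rotl(K, (5*3+3) mod 16) = rotl(K, 2) = 0x3713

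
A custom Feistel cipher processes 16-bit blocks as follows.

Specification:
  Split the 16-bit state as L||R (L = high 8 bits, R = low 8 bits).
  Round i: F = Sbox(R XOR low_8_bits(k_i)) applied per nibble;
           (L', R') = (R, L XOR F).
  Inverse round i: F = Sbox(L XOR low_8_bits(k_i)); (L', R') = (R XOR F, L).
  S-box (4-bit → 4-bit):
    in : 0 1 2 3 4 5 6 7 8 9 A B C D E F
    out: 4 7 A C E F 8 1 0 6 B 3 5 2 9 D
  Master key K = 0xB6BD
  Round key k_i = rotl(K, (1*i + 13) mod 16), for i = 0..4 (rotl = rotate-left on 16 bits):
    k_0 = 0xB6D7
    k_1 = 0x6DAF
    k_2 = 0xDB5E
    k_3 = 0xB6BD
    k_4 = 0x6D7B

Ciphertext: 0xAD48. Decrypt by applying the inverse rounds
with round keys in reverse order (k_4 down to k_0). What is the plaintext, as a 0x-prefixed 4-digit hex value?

0x171F

s_0 = ciphertext = 0xAD48
s_1 = InvRound(s_0, k_4) = 0x60AD
s_2 = InvRound(s_1, k_3) = 0x8F60
s_3 = InvRound(s_2, k_2) = 0x478F
s_4 = InvRound(s_3, k_1) = 0x1F47
s_5 = InvRound(s_4, k_0) = 0x171F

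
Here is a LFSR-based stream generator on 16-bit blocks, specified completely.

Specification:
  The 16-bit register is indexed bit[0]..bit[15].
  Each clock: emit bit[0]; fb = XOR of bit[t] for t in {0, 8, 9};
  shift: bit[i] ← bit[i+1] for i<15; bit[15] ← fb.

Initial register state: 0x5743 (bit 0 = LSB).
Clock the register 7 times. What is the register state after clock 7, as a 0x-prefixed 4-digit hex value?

0x7EAE

reg_0 = 0x5743
clock 1: out=1, reg = 0xABA1
clock 2: out=1, reg = 0xD5D0
clock 3: out=0, reg = 0xEAE8
clock 4: out=0, reg = 0xF574
clock 5: out=0, reg = 0xFABA
clock 6: out=0, reg = 0xFD5D
clock 7: out=1, reg = 0x7EAE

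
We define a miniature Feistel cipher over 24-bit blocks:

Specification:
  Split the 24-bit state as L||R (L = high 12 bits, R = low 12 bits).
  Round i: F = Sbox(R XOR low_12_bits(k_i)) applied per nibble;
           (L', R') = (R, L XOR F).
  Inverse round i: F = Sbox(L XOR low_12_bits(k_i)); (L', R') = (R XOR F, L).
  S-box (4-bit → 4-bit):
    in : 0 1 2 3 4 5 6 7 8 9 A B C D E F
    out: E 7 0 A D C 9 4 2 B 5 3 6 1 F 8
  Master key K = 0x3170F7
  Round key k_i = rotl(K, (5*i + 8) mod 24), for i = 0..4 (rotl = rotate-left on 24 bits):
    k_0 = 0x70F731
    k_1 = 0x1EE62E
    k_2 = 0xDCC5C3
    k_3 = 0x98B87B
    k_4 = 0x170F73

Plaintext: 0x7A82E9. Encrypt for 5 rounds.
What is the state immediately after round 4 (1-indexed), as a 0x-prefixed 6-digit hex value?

s_0 = plaintext = 0x7A82E9
s_1 = Round(s_0, k_0) = 0x2E9BBA
s_2 = Round(s_1, k_1) = 0xBBA354
s_3 = Round(s_2, k_2) = 0x35420E
s_4 = Round(s_3, k_3) = 0x20E618
s_5 = Round(s_4, k_4) = 0x61899D

0x20E618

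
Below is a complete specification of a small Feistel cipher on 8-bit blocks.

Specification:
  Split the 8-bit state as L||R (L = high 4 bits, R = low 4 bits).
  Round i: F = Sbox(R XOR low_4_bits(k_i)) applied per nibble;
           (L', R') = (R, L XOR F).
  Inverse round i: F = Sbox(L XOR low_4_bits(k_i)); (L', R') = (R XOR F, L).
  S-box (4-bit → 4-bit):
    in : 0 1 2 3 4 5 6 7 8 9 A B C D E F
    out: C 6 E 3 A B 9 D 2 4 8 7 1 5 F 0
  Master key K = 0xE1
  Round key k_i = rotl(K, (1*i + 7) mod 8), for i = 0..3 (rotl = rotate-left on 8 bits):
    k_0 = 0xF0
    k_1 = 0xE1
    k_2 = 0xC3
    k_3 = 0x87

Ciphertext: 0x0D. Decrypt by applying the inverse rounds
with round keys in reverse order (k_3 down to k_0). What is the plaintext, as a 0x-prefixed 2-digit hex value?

0xCE

s_0 = ciphertext = 0x0D
s_1 = InvRound(s_0, k_3) = 0x00
s_2 = InvRound(s_1, k_2) = 0x30
s_3 = InvRound(s_2, k_1) = 0xE3
s_4 = InvRound(s_3, k_0) = 0xCE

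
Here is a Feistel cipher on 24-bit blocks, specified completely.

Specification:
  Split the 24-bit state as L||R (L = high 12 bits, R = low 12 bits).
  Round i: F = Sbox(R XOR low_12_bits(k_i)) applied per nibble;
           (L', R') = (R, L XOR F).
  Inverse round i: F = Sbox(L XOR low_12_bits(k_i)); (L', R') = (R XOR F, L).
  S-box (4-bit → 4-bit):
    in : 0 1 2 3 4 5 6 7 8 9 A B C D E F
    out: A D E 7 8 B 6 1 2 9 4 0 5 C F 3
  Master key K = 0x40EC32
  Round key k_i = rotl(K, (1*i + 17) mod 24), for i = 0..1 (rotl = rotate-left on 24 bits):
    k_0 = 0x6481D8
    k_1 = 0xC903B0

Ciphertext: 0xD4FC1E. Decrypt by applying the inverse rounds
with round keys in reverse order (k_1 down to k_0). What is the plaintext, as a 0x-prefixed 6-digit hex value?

0x37432D

s_0 = ciphertext = 0xD4FC1E
s_1 = InvRound(s_0, k_1) = 0x32DD4F
s_2 = InvRound(s_1, k_0) = 0x37432D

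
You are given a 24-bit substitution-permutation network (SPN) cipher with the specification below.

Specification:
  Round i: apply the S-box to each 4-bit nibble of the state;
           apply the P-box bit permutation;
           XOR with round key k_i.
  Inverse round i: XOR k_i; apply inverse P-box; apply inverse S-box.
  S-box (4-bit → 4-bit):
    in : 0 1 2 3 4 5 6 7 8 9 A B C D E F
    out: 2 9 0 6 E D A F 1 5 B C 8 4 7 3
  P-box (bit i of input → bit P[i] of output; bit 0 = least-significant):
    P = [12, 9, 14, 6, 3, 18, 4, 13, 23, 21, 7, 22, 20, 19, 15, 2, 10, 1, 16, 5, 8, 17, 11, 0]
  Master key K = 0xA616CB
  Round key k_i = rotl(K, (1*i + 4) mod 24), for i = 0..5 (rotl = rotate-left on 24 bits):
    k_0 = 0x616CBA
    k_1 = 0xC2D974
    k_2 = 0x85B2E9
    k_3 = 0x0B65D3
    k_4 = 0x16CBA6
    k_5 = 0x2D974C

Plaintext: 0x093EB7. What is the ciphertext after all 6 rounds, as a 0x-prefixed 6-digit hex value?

0xC7E946

s_0 = plaintext = 0x093EB7
s_1 = Round(s_0, k_0) = 0xCA9A6A
s_2 = Round(s_1, k_1) = 0x366F17
s_3 = Round(s_2, k_2) = 0x2FC887
s_4 = Round(s_3, k_3) = 0x8B339D
s_5 = Round(s_4, k_4) = 0x3F0A1E
s_6 = Round(s_5, k_5) = 0xC7E946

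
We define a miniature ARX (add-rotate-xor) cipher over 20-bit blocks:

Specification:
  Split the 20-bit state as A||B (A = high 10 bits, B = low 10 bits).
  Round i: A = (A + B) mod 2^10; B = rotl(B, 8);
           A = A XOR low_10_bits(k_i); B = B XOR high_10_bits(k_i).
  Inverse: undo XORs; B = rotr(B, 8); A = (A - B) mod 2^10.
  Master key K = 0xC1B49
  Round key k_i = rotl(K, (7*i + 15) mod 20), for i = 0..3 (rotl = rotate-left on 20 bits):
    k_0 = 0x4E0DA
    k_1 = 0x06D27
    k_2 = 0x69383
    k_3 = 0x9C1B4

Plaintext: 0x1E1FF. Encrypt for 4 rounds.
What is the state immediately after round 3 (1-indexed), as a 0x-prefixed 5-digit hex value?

0xB7B46

s_0 = plaintext = 0x1E1FF
s_1 = Round(s_0, k_0) = 0xAB647
s_2 = Round(s_1, k_1) = 0x74F8A
s_3 = Round(s_2, k_2) = 0xB7B46
s_4 = Round(s_3, k_3) = 0xE40A1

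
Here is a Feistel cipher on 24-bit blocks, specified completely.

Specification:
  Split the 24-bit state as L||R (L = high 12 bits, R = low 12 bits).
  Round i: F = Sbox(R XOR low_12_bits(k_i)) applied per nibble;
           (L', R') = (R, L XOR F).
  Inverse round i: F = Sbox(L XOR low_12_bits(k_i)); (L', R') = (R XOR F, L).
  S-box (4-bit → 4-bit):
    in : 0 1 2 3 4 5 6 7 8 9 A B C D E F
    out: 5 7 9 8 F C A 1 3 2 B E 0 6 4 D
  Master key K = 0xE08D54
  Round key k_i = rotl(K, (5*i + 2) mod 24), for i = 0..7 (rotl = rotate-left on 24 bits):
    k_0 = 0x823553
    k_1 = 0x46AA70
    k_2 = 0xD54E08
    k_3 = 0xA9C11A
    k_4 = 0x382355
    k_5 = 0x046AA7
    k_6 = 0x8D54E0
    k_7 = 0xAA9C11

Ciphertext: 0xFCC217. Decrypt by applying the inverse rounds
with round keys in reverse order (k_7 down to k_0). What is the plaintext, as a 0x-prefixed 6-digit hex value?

s_0 = ciphertext = 0xFCC217
s_1 = InvRound(s_0, k_7) = 0xA71FCC
s_2 = InvRound(s_1, k_6) = 0xBEBA71
s_3 = InvRound(s_2, k_5) = 0xD81BEB
s_4 = InvRound(s_3, k_4) = 0xF84D81
s_5 = InvRound(s_4, k_3) = 0x9A5F84
s_6 = InvRound(s_5, k_2) = 0xE329A5
s_7 = InvRound(s_6, k_1) = 0x65CE32
s_8 = InvRound(s_7, k_0) = 0x66F65C

0x66F65C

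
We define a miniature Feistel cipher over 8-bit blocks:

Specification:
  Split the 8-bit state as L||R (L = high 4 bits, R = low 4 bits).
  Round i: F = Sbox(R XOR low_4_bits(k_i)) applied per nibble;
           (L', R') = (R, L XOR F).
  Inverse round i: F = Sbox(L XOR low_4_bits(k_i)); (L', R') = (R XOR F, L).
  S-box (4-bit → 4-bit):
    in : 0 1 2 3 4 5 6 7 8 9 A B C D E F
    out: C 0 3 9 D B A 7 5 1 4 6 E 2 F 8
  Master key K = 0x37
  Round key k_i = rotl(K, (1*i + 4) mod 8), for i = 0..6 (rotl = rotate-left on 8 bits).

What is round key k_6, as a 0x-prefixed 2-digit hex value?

K = 0x37
k_0 = rotl(K, (1*0+4) mod 8) = rotl(K, 4) = 0x73
k_1 = rotl(K, (1*1+4) mod 8) = rotl(K, 5) = 0xE6
k_2 = rotl(K, (1*2+4) mod 8) = rotl(K, 6) = 0xCD
k_3 = rotl(K, (1*3+4) mod 8) = rotl(K, 7) = 0x9B
k_4 = rotl(K, (1*4+4) mod 8) = rotl(K, 0) = 0x37
k_5 = rotl(K, (1*5+4) mod 8) = rotl(K, 1) = 0x6E
k_6 = rotl(K, (1*6+4) mod 8) = rotl(K, 2) = 0xDC

0xDC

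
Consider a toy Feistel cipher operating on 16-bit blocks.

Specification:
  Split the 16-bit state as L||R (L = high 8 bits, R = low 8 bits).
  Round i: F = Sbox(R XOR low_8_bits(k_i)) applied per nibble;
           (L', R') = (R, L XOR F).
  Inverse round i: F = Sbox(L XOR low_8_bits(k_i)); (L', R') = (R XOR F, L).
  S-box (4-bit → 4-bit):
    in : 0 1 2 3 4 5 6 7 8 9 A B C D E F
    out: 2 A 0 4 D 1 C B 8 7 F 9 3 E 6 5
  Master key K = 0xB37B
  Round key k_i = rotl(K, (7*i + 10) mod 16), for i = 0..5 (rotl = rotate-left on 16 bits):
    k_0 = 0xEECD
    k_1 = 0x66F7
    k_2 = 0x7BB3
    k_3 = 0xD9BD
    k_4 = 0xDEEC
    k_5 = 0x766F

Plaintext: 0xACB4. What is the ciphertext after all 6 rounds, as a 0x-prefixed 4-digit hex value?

0x8679

s_0 = plaintext = 0xACB4
s_1 = Round(s_0, k_0) = 0xB41B
s_2 = Round(s_1, k_1) = 0x1BD7
s_3 = Round(s_2, k_2) = 0xD7D6
s_4 = Round(s_3, k_3) = 0xD61E
s_5 = Round(s_4, k_4) = 0x1E86
s_6 = Round(s_5, k_5) = 0x8679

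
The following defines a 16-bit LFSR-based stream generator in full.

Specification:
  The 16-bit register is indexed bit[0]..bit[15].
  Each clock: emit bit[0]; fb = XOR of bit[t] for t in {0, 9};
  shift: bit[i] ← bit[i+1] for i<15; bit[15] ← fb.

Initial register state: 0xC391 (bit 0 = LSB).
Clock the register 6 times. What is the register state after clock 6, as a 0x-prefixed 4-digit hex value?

0xC30E

reg_0 = 0xC391
clock 1: out=1, reg = 0x61C8
clock 2: out=0, reg = 0x30E4
clock 3: out=0, reg = 0x1872
clock 4: out=0, reg = 0x0C39
clock 5: out=1, reg = 0x861C
clock 6: out=0, reg = 0xC30E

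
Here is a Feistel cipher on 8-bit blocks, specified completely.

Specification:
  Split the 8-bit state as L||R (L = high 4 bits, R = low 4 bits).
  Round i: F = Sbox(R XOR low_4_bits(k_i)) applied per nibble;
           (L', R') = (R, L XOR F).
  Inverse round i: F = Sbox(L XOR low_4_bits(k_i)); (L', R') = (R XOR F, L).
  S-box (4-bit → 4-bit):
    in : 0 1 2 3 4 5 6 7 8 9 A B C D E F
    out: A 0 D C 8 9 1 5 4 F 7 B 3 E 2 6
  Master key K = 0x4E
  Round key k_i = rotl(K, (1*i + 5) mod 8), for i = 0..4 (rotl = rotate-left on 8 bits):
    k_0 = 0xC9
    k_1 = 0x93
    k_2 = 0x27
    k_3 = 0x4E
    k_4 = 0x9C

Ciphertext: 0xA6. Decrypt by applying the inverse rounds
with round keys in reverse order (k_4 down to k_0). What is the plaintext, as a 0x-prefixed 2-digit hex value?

s_0 = ciphertext = 0xA6
s_1 = InvRound(s_0, k_4) = 0x7A
s_2 = InvRound(s_1, k_3) = 0x57
s_3 = InvRound(s_2, k_2) = 0xA5
s_4 = InvRound(s_3, k_1) = 0xAA
s_5 = InvRound(s_4, k_0) = 0x6A

0x6A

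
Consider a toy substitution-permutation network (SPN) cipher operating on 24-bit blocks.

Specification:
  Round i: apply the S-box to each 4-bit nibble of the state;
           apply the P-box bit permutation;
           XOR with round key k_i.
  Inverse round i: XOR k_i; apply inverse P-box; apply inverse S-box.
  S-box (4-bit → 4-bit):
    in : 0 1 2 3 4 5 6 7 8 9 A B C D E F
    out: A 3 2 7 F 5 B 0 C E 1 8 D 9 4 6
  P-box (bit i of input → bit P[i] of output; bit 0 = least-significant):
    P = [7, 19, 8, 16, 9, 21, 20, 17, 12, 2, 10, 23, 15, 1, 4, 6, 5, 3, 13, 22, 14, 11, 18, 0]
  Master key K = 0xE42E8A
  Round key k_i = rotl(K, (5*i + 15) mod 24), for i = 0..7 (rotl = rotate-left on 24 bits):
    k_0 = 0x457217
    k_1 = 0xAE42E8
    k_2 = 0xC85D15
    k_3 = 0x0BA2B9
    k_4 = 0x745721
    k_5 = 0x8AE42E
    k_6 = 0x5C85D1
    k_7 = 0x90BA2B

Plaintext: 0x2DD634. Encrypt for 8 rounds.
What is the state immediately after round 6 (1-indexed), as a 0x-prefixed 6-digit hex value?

0x6A2DC3

s_0 = plaintext = 0x2DD634
s_1 = Round(s_0, k_0) = 0xBCE9F3
s_2 = Round(s_1, k_1) = 0x56675D
s_3 = Round(s_2, k_2) = 0x9D9FFF
s_4 = Round(s_3, k_3) = 0x77AFCE
s_5 = Round(s_4, k_4) = 0x66D025
s_6 = Round(s_5, k_5) = 0x6A2DC3
s_7 = Round(s_6, k_6) = 0xC6DE72
s_8 = Round(s_7, k_7) = 0xDC7E42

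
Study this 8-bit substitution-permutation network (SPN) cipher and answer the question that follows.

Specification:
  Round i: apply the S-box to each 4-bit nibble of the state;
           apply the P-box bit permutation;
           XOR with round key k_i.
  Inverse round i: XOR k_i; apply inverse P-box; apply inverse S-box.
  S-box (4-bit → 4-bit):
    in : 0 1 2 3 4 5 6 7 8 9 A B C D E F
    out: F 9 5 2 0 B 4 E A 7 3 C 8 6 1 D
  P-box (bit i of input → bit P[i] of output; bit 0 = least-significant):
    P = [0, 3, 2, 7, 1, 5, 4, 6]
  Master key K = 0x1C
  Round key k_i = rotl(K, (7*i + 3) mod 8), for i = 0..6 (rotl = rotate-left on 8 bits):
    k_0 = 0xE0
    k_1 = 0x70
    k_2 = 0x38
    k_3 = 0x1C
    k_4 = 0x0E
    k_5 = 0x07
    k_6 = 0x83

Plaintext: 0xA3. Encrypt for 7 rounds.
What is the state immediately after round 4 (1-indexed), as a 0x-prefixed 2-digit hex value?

s_0 = plaintext = 0xA3
s_1 = Round(s_0, k_0) = 0xCA
s_2 = Round(s_1, k_1) = 0x39
s_3 = Round(s_2, k_2) = 0x15
s_4 = Round(s_3, k_3) = 0xD7
s_5 = Round(s_4, k_4) = 0xB2
s_6 = Round(s_5, k_5) = 0x52
s_7 = Round(s_6, k_6) = 0xE4

0xD7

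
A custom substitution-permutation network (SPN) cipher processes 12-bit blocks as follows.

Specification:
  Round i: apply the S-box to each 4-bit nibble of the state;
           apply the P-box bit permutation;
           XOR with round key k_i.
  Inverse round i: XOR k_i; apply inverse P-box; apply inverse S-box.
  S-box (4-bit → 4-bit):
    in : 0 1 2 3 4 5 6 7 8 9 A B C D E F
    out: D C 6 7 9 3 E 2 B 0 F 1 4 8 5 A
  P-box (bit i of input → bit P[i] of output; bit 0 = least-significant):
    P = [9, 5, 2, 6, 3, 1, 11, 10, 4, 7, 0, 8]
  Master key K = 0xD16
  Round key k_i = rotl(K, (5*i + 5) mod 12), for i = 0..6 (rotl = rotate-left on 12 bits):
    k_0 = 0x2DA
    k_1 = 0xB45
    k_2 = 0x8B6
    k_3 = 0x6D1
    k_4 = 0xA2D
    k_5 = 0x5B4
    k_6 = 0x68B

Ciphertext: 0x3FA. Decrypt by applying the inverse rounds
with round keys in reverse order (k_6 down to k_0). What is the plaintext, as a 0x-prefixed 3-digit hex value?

s_0 = ciphertext = 0x3FA
s_1 = InvRound(s_0, k_6) = 0x0DF
s_2 = InvRound(s_1, k_5) = 0x18F
s_3 = InvRound(s_2, k_4) = 0xF25
s_4 = InvRound(s_3, k_3) = 0x8C6
s_5 = InvRound(s_4, k_2) = 0xB9F
s_6 = InvRound(s_5, k_1) = 0x55D
s_7 = InvRound(s_6, k_0) = 0x6FE

0x6FE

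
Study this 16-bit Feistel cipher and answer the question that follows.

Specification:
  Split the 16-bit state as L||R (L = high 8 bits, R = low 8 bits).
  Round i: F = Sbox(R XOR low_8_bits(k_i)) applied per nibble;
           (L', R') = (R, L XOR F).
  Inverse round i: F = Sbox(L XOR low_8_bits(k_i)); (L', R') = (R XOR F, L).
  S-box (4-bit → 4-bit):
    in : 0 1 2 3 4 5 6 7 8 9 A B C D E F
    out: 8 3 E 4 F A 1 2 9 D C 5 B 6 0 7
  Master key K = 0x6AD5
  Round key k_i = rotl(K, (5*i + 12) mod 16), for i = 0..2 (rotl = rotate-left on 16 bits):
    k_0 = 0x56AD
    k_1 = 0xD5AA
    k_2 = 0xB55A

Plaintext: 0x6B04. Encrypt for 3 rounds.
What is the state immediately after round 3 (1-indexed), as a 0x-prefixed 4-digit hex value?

s_0 = plaintext = 0x6B04
s_1 = Round(s_0, k_0) = 0x04A6
s_2 = Round(s_1, k_1) = 0xA68F
s_3 = Round(s_2, k_2) = 0x8FCC

0x8FCC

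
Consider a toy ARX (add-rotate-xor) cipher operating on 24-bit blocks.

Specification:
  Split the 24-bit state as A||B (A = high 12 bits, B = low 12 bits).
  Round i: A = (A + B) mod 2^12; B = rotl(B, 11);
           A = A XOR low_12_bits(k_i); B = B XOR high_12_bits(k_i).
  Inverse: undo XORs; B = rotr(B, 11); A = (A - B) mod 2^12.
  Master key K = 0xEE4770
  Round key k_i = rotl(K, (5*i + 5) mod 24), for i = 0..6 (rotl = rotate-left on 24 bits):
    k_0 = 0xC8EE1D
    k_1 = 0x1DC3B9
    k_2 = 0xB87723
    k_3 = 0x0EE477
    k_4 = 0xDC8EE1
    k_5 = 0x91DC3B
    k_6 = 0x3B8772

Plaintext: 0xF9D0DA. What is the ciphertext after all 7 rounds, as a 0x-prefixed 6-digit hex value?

s_0 = plaintext = 0xF9D0DA
s_1 = Round(s_0, k_0) = 0xE6ACE3
s_2 = Round(s_1, k_1) = 0x8F4FAD
s_3 = Round(s_2, k_2) = 0xF82451
s_4 = Round(s_3, k_3) = 0x7A4AC6
s_5 = Round(s_4, k_4) = 0xC8B8AB
s_6 = Round(s_5, k_5) = 0x90D548
s_7 = Round(s_6, k_6) = 0x92711C

0x92711C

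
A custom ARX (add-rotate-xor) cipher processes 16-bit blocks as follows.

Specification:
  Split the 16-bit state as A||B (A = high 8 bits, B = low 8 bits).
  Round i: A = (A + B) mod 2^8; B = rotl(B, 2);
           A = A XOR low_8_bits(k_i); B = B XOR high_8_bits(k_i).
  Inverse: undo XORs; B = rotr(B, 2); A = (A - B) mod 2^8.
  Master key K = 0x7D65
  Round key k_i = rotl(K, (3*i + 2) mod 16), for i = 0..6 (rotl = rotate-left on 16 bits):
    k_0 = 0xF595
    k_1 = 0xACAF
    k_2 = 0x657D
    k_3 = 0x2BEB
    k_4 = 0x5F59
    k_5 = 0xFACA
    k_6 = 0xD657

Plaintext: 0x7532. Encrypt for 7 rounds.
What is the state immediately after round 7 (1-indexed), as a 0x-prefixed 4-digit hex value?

0xC606

s_0 = plaintext = 0x7532
s_1 = Round(s_0, k_0) = 0x323D
s_2 = Round(s_1, k_1) = 0xC058
s_3 = Round(s_2, k_2) = 0x6504
s_4 = Round(s_3, k_3) = 0x823B
s_5 = Round(s_4, k_4) = 0xE4B3
s_6 = Round(s_5, k_5) = 0x5D34
s_7 = Round(s_6, k_6) = 0xC606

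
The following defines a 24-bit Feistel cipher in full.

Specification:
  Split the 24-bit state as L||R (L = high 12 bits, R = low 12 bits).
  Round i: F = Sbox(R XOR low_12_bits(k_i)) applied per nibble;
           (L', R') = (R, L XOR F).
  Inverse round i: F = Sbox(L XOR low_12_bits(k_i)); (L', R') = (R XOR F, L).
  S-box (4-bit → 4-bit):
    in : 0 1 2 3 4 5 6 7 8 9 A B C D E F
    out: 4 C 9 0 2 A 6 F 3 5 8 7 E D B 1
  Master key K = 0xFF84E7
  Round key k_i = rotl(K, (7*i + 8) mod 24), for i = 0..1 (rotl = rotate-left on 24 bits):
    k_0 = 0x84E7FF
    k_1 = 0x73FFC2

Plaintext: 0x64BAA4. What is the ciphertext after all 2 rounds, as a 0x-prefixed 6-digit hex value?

0xBEC83F

s_0 = plaintext = 0x64BAA4
s_1 = Round(s_0, k_0) = 0xAA4BEC
s_2 = Round(s_1, k_1) = 0xBEC83F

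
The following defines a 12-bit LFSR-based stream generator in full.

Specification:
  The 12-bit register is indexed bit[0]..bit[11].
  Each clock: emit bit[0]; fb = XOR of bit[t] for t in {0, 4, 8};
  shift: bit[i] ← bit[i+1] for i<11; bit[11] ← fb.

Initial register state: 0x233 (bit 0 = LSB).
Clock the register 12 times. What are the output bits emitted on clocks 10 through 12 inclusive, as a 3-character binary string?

reg_0 = 0x233
clock 1: out=1, reg = 0x119
clock 2: out=1, reg = 0x88C
clock 3: out=0, reg = 0x446
clock 4: out=0, reg = 0x223
clock 5: out=1, reg = 0x911
clock 6: out=1, reg = 0xC88
clock 7: out=0, reg = 0x644
clock 8: out=0, reg = 0x322
clock 9: out=0, reg = 0x991
clock 10: out=1, reg = 0xCC8
clock 11: out=0, reg = 0x664
clock 12: out=0, reg = 0x332

100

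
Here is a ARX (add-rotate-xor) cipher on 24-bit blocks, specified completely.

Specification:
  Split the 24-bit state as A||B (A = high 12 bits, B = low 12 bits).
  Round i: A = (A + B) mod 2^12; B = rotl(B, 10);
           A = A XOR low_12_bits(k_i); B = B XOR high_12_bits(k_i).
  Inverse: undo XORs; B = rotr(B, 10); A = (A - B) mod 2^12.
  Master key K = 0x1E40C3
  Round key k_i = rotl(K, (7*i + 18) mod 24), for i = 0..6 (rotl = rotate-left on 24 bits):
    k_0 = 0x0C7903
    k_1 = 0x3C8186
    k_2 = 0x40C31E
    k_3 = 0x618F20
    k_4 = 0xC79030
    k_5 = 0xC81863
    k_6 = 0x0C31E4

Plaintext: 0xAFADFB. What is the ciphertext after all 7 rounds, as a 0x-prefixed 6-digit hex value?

s_0 = plaintext = 0xAFADFB
s_1 = Round(s_0, k_0) = 0x1F6FB9
s_2 = Round(s_1, k_1) = 0x029426
s_3 = Round(s_2, k_2) = 0x751D05
s_4 = Round(s_3, k_3) = 0xB76159
s_5 = Round(s_4, k_4) = 0xCFF82F
s_6 = Round(s_5, k_5) = 0xD4D28A
s_7 = Round(s_6, k_6) = 0xE33861

0xE33861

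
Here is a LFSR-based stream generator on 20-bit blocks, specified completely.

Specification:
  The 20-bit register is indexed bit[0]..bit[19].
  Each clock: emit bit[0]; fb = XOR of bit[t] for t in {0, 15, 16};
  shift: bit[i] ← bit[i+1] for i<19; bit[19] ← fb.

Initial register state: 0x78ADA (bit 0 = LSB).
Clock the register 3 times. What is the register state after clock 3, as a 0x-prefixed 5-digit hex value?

reg_0 = 0x78ADA
clock 1: out=0, reg = 0x3C56D
clock 2: out=1, reg = 0x9E2B6
clock 3: out=0, reg = 0x4F15B

0x4F15B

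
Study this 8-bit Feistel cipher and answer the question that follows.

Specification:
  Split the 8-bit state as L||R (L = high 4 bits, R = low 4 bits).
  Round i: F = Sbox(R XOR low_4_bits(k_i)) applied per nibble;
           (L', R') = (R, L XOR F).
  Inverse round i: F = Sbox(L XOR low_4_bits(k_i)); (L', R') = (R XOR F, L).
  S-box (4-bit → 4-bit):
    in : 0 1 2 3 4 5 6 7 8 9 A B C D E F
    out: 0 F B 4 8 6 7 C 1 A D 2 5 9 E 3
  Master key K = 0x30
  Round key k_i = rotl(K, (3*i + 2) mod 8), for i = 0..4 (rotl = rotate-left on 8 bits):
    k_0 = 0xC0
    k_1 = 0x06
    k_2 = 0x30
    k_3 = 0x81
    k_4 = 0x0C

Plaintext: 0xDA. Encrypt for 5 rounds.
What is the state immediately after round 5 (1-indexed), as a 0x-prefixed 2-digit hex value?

s_0 = plaintext = 0xDA
s_1 = Round(s_0, k_0) = 0xA0
s_2 = Round(s_1, k_1) = 0x0D
s_3 = Round(s_2, k_2) = 0xD9
s_4 = Round(s_3, k_3) = 0x9C
s_5 = Round(s_4, k_4) = 0xC9

0xC9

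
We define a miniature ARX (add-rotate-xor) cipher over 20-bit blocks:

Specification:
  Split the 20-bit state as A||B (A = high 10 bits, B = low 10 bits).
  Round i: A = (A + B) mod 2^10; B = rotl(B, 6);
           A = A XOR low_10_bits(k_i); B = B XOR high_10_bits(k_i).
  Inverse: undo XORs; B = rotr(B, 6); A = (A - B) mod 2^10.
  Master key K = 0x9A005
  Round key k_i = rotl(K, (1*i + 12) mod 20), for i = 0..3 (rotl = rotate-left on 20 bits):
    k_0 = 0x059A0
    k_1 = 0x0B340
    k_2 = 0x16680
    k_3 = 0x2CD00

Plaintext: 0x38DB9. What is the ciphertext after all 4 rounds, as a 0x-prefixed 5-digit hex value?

s_0 = plaintext = 0x38DB9
s_1 = Round(s_0, k_0) = 0xCF24D
s_2 = Round(s_1, k_1) = 0xB2748
s_3 = Round(s_2, k_2) = 0x2466D
s_4 = Round(s_3, k_3) = 0xFFBD5

0xFFBD5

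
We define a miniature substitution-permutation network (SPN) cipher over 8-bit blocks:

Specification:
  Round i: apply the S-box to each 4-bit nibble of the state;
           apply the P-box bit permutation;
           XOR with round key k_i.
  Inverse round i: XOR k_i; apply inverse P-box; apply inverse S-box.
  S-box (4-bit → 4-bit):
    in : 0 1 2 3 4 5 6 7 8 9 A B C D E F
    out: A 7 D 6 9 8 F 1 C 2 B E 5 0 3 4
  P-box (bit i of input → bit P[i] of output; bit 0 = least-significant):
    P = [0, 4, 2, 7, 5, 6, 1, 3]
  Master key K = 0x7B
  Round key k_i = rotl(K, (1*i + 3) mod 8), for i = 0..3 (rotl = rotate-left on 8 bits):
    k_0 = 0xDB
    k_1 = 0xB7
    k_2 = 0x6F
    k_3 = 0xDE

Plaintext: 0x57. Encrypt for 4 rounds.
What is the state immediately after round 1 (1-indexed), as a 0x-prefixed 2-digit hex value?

0xD2

s_0 = plaintext = 0x57
s_1 = Round(s_0, k_0) = 0xD2
s_2 = Round(s_1, k_1) = 0x32
s_3 = Round(s_2, k_2) = 0xA8
s_4 = Round(s_3, k_3) = 0x32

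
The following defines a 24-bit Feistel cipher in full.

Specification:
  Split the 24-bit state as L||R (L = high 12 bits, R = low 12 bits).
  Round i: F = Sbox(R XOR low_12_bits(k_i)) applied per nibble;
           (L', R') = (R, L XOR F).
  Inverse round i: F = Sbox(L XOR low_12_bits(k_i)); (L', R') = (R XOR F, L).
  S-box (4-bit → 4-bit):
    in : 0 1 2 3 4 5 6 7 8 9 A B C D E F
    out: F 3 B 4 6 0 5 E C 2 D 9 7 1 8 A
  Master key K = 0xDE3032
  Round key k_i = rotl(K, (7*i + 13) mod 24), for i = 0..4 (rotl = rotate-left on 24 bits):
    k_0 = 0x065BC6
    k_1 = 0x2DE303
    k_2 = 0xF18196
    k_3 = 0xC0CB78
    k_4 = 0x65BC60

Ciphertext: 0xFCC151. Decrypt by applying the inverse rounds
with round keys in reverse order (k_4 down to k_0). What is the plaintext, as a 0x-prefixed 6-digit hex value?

s_0 = ciphertext = 0xFCC151
s_1 = InvRound(s_0, k_4) = 0x586FCC
s_2 = InvRound(s_1, k_3) = 0x764586
s_3 = InvRound(s_2, k_2) = 0x02D764
s_4 = InvRound(s_3, k_1) = 0x3DC02D
s_5 = InvRound(s_4, k_0) = 0xC103DC

0xC103DC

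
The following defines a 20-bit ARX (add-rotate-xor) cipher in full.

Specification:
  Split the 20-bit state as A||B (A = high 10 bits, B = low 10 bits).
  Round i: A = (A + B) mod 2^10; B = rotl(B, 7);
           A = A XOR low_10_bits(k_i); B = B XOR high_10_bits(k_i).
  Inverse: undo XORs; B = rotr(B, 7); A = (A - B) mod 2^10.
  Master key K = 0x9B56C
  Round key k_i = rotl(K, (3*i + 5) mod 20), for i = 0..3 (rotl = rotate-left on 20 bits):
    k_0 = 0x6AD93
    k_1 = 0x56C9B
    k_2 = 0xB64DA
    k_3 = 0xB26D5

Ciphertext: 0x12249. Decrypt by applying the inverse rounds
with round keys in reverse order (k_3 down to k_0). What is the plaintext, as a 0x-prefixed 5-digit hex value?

s_0 = ciphertext = 0x12249
s_1 = InvRound(s_0, k_3) = 0xA7001
s_2 = InvRound(s_1, k_2) = 0xE06C5
s_3 = InvRound(s_2, k_1) = 0x88CF7
s_4 = InvRound(s_3, k_0) = 0x33AE2

0x33AE2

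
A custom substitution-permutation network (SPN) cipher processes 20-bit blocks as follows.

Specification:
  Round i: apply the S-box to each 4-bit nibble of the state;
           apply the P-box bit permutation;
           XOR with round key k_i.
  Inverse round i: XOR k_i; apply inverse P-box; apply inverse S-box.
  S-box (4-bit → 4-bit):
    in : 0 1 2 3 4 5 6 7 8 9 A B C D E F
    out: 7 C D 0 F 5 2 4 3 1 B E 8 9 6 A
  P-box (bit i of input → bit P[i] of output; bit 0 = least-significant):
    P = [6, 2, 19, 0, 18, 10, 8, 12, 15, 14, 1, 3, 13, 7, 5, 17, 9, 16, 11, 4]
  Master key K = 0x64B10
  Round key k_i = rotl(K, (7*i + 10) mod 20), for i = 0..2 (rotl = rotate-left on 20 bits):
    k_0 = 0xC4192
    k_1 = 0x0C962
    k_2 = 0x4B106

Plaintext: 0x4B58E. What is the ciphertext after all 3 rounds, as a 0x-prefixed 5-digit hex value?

s_0 = plaintext = 0x4B58E
s_1 = Round(s_0, k_0) = 0x3CF24
s_2 = Round(s_1, k_1) = 0xE982F
s_3 = Round(s_2, k_2) = 0x14803

0x14803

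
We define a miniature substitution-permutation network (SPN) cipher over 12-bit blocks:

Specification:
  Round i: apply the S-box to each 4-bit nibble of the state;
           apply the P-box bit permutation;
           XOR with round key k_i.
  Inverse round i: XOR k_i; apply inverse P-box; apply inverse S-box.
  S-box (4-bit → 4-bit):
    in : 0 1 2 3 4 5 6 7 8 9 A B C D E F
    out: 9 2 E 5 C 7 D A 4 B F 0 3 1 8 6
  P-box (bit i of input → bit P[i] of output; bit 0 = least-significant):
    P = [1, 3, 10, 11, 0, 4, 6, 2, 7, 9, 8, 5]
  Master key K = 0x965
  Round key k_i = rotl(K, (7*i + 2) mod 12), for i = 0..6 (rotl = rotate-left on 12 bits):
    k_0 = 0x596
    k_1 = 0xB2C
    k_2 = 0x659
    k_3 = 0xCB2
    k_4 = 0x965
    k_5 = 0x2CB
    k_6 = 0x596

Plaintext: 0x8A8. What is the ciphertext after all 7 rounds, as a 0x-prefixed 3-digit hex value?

0x180

s_0 = plaintext = 0x8A8
s_1 = Round(s_0, k_0) = 0x0C3
s_2 = Round(s_1, k_1) = 0xF9F
s_3 = Round(s_2, k_2) = 0x144
s_4 = Round(s_3, k_3) = 0x2F6
s_5 = Round(s_4, k_4) = 0x617
s_6 = Round(s_5, k_5) = 0xB73
s_7 = Round(s_6, k_6) = 0x180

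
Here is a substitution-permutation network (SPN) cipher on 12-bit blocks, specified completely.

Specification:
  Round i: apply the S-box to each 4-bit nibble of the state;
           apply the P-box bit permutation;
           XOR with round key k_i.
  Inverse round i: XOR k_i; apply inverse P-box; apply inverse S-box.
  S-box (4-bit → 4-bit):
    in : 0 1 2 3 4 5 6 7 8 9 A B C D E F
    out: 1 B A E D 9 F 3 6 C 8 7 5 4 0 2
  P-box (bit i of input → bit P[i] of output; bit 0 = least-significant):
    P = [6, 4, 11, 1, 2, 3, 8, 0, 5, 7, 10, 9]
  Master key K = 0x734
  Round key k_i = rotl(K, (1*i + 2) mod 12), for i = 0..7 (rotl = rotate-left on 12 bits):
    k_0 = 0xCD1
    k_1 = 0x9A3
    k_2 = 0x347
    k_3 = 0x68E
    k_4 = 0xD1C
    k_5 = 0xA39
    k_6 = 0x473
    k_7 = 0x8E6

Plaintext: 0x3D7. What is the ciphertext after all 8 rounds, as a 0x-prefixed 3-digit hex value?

s_0 = plaintext = 0x3D7
s_1 = Round(s_0, k_0) = 0xB01
s_2 = Round(s_1, k_1) = 0xD55
s_3 = Round(s_2, k_2) = 0x700
s_4 = Round(s_3, k_3) = 0x66A
s_5 = Round(s_4, k_4) = 0xAB3
s_6 = Round(s_5, k_5) = 0x127
s_7 = Round(s_6, k_6) = 0x68A
s_8 = Round(s_7, k_7) = 0xF4C

0xF4C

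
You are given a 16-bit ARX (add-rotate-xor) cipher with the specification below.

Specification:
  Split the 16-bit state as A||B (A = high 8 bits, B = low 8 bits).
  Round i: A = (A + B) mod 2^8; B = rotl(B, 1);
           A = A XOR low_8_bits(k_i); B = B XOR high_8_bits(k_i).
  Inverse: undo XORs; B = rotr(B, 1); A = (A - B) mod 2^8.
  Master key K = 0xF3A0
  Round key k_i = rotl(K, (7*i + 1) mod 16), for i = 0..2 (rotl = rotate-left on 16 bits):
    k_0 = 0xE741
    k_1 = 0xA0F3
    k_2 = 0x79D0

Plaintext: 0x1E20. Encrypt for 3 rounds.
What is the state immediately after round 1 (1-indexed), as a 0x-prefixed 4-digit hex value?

0x7FA7

s_0 = plaintext = 0x1E20
s_1 = Round(s_0, k_0) = 0x7FA7
s_2 = Round(s_1, k_1) = 0xD5EF
s_3 = Round(s_2, k_2) = 0x14A6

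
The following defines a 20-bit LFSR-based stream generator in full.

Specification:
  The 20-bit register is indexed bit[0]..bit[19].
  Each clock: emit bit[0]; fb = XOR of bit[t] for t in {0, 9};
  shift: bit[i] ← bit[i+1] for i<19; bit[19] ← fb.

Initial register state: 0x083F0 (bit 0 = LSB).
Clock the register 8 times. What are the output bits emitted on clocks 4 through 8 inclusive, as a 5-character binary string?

01111

reg_0 = 0x083F0
clock 1: out=0, reg = 0x841F8
clock 2: out=0, reg = 0x420FC
clock 3: out=0, reg = 0x2107E
clock 4: out=0, reg = 0x1083F
clock 5: out=1, reg = 0x8841F
clock 6: out=1, reg = 0xC420F
clock 7: out=1, reg = 0x62107
clock 8: out=1, reg = 0xB1083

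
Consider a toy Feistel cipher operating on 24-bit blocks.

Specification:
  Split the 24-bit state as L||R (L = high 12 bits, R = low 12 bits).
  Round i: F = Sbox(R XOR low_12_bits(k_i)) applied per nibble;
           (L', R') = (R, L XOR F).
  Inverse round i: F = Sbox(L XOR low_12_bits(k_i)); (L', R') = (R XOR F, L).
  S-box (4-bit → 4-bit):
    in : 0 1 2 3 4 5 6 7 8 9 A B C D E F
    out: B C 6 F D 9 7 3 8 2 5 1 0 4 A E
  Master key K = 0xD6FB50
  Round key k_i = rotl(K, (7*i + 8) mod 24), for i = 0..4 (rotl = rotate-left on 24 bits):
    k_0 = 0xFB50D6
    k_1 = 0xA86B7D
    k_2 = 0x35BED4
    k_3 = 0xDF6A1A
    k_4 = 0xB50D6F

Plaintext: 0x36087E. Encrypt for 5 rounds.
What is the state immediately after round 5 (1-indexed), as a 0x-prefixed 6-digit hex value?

0xA63CB7

s_0 = plaintext = 0x36087E
s_1 = Round(s_0, k_0) = 0x87EB38
s_2 = Round(s_1, k_1) = 0xB383A7
s_3 = Round(s_2, k_2) = 0x3A7F07
s_4 = Round(s_3, k_3) = 0xF07A63
s_5 = Round(s_4, k_4) = 0xA63CB7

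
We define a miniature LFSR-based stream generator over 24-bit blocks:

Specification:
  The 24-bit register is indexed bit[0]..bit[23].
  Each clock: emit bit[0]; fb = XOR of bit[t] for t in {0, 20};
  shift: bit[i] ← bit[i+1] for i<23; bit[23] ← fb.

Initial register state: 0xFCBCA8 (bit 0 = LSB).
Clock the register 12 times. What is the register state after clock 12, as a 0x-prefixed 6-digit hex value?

0x1D7FCB

reg_0 = 0xFCBCA8
clock 1: out=0, reg = 0xFE5E54
clock 2: out=0, reg = 0xFF2F2A
clock 3: out=0, reg = 0xFF9795
clock 4: out=1, reg = 0x7FCBCA
clock 5: out=0, reg = 0xBFE5E5
clock 6: out=1, reg = 0x5FF2F2
clock 7: out=0, reg = 0xAFF979
clock 8: out=1, reg = 0xD7FCBC
clock 9: out=0, reg = 0xEBFE5E
clock 10: out=0, reg = 0x75FF2F
clock 11: out=1, reg = 0x3AFF97
clock 12: out=1, reg = 0x1D7FCB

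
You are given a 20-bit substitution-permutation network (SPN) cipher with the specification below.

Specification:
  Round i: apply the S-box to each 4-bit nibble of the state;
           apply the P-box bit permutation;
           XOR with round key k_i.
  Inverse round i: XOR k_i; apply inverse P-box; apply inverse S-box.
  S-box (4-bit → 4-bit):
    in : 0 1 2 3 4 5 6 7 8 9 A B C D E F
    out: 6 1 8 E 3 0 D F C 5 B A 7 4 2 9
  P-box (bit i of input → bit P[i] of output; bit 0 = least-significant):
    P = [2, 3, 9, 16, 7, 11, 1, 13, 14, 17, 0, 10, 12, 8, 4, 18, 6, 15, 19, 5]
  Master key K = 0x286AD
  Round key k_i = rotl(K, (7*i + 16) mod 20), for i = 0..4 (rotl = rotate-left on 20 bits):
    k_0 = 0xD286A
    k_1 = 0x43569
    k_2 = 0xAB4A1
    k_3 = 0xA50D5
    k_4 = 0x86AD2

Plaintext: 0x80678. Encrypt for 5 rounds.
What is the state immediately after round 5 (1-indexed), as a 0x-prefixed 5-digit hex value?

s_0 = plaintext = 0x80678
s_1 = Round(s_0, k_0) = 0x447D9
s_2 = Round(s_1, k_1) = 0x6E22E
s_3 = Round(s_2, k_2) = 0x291C9
s_4 = Round(s_3, k_3) = 0xA0A63
s_5 = Round(s_4, k_4) = 0xB8D28

0xB8D28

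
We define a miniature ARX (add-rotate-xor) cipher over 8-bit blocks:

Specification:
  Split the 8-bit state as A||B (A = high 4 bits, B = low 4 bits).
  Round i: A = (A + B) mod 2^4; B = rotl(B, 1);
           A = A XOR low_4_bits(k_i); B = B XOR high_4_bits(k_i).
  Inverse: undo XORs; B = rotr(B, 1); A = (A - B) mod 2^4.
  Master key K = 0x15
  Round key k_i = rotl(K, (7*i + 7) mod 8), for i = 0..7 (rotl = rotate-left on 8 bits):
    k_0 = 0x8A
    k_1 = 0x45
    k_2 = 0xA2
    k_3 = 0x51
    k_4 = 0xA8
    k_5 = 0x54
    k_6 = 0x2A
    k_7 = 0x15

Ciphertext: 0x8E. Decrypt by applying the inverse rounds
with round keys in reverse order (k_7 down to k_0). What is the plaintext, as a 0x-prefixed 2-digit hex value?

s_0 = ciphertext = 0x8E
s_1 = InvRound(s_0, k_7) = 0xEF
s_2 = InvRound(s_1, k_6) = 0x6E
s_3 = InvRound(s_2, k_5) = 0x5D
s_4 = InvRound(s_3, k_4) = 0x2B
s_5 = InvRound(s_4, k_3) = 0xC7
s_6 = InvRound(s_5, k_2) = 0x0E
s_7 = InvRound(s_6, k_1) = 0x05
s_8 = InvRound(s_7, k_0) = 0xCE

0xCE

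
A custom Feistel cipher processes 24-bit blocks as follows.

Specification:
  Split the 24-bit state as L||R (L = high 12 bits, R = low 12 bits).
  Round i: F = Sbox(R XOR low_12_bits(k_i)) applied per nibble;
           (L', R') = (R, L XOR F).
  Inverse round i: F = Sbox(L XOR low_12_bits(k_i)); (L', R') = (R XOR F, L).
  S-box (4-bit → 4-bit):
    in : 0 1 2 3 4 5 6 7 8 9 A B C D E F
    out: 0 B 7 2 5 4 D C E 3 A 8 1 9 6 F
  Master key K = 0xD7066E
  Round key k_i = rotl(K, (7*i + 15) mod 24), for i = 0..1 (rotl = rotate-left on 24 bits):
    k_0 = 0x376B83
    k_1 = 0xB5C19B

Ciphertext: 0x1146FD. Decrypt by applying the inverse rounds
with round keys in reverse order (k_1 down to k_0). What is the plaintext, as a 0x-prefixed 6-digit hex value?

s_0 = ciphertext = 0x1146FD
s_1 = InvRound(s_0, k_1) = 0x612114
s_2 = InvRound(s_1, k_0) = 0x82F612

0x82F612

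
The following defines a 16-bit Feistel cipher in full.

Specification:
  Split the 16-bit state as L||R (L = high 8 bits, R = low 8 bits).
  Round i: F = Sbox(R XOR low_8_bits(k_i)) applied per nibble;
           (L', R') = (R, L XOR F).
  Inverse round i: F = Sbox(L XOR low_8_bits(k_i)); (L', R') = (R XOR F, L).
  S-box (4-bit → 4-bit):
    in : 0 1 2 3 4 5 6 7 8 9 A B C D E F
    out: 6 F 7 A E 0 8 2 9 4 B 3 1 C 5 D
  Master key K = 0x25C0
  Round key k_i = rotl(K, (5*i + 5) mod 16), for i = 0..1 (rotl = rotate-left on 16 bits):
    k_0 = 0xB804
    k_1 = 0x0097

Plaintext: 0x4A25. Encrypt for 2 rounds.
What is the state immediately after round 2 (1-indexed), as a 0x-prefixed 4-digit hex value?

s_0 = plaintext = 0x4A25
s_1 = Round(s_0, k_0) = 0x2535
s_2 = Round(s_1, k_1) = 0x3592

0x3592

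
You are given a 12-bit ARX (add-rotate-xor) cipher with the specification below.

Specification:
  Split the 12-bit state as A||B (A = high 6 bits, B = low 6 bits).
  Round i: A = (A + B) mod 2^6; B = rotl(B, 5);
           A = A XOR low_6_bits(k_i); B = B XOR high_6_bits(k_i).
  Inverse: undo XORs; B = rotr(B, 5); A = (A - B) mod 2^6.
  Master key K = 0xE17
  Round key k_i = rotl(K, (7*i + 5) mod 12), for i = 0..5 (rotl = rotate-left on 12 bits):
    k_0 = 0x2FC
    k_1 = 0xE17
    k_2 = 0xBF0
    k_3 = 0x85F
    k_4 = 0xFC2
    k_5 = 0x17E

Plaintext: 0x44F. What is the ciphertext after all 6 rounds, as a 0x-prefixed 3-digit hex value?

s_0 = plaintext = 0x44F
s_1 = Round(s_0, k_0) = 0x72C
s_2 = Round(s_1, k_1) = 0x7EE
s_3 = Round(s_2, k_2) = 0xF78
s_4 = Round(s_3, k_3) = 0xABD
s_5 = Round(s_4, k_4) = 0x941
s_6 = Round(s_5, k_5) = 0x625

0x625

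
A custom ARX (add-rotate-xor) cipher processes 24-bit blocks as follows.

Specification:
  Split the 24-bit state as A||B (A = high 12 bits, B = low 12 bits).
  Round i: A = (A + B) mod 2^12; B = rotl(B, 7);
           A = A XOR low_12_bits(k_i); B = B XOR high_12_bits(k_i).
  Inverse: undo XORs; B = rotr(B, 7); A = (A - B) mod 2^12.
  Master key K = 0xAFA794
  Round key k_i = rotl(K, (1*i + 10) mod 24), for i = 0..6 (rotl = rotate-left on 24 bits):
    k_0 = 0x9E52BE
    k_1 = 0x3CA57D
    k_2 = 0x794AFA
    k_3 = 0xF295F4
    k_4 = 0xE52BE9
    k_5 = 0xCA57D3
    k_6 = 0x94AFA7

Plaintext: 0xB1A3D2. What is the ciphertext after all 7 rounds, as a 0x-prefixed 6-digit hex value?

0x195760

s_0 = plaintext = 0xB1A3D2
s_1 = Round(s_0, k_0) = 0xC520FB
s_2 = Round(s_1, k_1) = 0x830E4D
s_3 = Round(s_2, k_2) = 0xC87166
s_4 = Round(s_3, k_3) = 0x819C22
s_5 = Round(s_4, k_4) = 0xFD2F33
s_6 = Round(s_5, k_5) = 0x8D655C
s_7 = Round(s_6, k_6) = 0x195760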